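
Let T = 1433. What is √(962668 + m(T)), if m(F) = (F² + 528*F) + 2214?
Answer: √3774995 ≈ 1942.9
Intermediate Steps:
m(F) = 2214 + F² + 528*F
√(962668 + m(T)) = √(962668 + (2214 + 1433² + 528*1433)) = √(962668 + (2214 + 2053489 + 756624)) = √(962668 + 2812327) = √3774995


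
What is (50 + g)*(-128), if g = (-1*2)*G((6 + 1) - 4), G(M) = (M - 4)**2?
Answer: -6144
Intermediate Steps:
G(M) = (-4 + M)**2
g = -2 (g = (-1*2)*(-4 + ((6 + 1) - 4))**2 = -2*(-4 + (7 - 4))**2 = -2*(-4 + 3)**2 = -2*(-1)**2 = -2*1 = -2)
(50 + g)*(-128) = (50 - 2)*(-128) = 48*(-128) = -6144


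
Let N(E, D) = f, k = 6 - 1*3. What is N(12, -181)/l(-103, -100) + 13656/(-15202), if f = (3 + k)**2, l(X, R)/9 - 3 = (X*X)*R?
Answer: -7243835120/8063878097 ≈ -0.89831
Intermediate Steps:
k = 3 (k = 6 - 3 = 3)
l(X, R) = 27 + 9*R*X**2 (l(X, R) = 27 + 9*((X*X)*R) = 27 + 9*(X**2*R) = 27 + 9*(R*X**2) = 27 + 9*R*X**2)
f = 36 (f = (3 + 3)**2 = 6**2 = 36)
N(E, D) = 36
N(12, -181)/l(-103, -100) + 13656/(-15202) = 36/(27 + 9*(-100)*(-103)**2) + 13656/(-15202) = 36/(27 + 9*(-100)*10609) + 13656*(-1/15202) = 36/(27 - 9548100) - 6828/7601 = 36/(-9548073) - 6828/7601 = 36*(-1/9548073) - 6828/7601 = -4/1060897 - 6828/7601 = -7243835120/8063878097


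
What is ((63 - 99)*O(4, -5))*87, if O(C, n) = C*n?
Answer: 62640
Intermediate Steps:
((63 - 99)*O(4, -5))*87 = ((63 - 99)*(4*(-5)))*87 = -36*(-20)*87 = 720*87 = 62640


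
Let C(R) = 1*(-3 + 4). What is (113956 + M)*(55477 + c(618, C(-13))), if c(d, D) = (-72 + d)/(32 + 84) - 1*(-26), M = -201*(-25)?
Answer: 383053023507/58 ≈ 6.6044e+9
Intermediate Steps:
M = 5025
C(R) = 1 (C(R) = 1*1 = 1)
c(d, D) = 736/29 + d/116 (c(d, D) = (-72 + d)/116 + 26 = (-72 + d)*(1/116) + 26 = (-18/29 + d/116) + 26 = 736/29 + d/116)
(113956 + M)*(55477 + c(618, C(-13))) = (113956 + 5025)*(55477 + (736/29 + (1/116)*618)) = 118981*(55477 + (736/29 + 309/58)) = 118981*(55477 + 1781/58) = 118981*(3219447/58) = 383053023507/58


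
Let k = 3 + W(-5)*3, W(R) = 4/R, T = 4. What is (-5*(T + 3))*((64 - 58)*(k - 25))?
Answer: 5124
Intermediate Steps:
k = 3/5 (k = 3 + (4/(-5))*3 = 3 + (4*(-1/5))*3 = 3 - 4/5*3 = 3 - 12/5 = 3/5 ≈ 0.60000)
(-5*(T + 3))*((64 - 58)*(k - 25)) = (-5*(4 + 3))*((64 - 58)*(3/5 - 25)) = (-5*7)*(6*(-122/5)) = -35*(-732/5) = 5124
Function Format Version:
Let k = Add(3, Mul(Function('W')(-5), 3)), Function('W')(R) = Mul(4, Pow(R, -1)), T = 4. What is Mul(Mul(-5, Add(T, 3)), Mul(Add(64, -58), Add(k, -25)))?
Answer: 5124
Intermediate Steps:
k = Rational(3, 5) (k = Add(3, Mul(Mul(4, Pow(-5, -1)), 3)) = Add(3, Mul(Mul(4, Rational(-1, 5)), 3)) = Add(3, Mul(Rational(-4, 5), 3)) = Add(3, Rational(-12, 5)) = Rational(3, 5) ≈ 0.60000)
Mul(Mul(-5, Add(T, 3)), Mul(Add(64, -58), Add(k, -25))) = Mul(Mul(-5, Add(4, 3)), Mul(Add(64, -58), Add(Rational(3, 5), -25))) = Mul(Mul(-5, 7), Mul(6, Rational(-122, 5))) = Mul(-35, Rational(-732, 5)) = 5124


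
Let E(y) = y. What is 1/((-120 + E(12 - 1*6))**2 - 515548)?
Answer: -1/502552 ≈ -1.9898e-6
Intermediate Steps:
1/((-120 + E(12 - 1*6))**2 - 515548) = 1/((-120 + (12 - 1*6))**2 - 515548) = 1/((-120 + (12 - 6))**2 - 515548) = 1/((-120 + 6)**2 - 515548) = 1/((-114)**2 - 515548) = 1/(12996 - 515548) = 1/(-502552) = -1/502552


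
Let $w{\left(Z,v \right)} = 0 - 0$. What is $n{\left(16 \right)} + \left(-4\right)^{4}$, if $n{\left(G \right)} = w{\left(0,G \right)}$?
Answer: $256$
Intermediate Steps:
$w{\left(Z,v \right)} = 0$ ($w{\left(Z,v \right)} = 0 + 0 = 0$)
$n{\left(G \right)} = 0$
$n{\left(16 \right)} + \left(-4\right)^{4} = 0 + \left(-4\right)^{4} = 0 + 256 = 256$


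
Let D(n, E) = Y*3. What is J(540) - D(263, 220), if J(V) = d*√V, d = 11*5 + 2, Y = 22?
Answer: -66 + 342*√15 ≈ 1258.6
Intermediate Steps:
d = 57 (d = 55 + 2 = 57)
D(n, E) = 66 (D(n, E) = 22*3 = 66)
J(V) = 57*√V
J(540) - D(263, 220) = 57*√540 - 1*66 = 57*(6*√15) - 66 = 342*√15 - 66 = -66 + 342*√15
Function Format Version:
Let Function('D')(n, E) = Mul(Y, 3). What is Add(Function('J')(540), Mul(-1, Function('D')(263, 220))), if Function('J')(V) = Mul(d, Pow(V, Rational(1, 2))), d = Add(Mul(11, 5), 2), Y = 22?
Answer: Add(-66, Mul(342, Pow(15, Rational(1, 2)))) ≈ 1258.6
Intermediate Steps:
d = 57 (d = Add(55, 2) = 57)
Function('D')(n, E) = 66 (Function('D')(n, E) = Mul(22, 3) = 66)
Function('J')(V) = Mul(57, Pow(V, Rational(1, 2)))
Add(Function('J')(540), Mul(-1, Function('D')(263, 220))) = Add(Mul(57, Pow(540, Rational(1, 2))), Mul(-1, 66)) = Add(Mul(57, Mul(6, Pow(15, Rational(1, 2)))), -66) = Add(Mul(342, Pow(15, Rational(1, 2))), -66) = Add(-66, Mul(342, Pow(15, Rational(1, 2))))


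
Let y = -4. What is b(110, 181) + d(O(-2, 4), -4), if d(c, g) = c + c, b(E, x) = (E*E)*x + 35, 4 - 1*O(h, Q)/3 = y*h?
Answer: 2190111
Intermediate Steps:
O(h, Q) = 12 + 12*h (O(h, Q) = 12 - (-12)*h = 12 + 12*h)
b(E, x) = 35 + x*E**2 (b(E, x) = E**2*x + 35 = x*E**2 + 35 = 35 + x*E**2)
d(c, g) = 2*c
b(110, 181) + d(O(-2, 4), -4) = (35 + 181*110**2) + 2*(12 + 12*(-2)) = (35 + 181*12100) + 2*(12 - 24) = (35 + 2190100) + 2*(-12) = 2190135 - 24 = 2190111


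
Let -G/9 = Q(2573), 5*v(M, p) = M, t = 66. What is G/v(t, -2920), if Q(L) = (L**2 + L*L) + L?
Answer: -198648465/22 ≈ -9.0295e+6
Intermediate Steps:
v(M, p) = M/5
Q(L) = L + 2*L**2 (Q(L) = (L**2 + L**2) + L = 2*L**2 + L = L + 2*L**2)
G = -119189079 (G = -23157*(1 + 2*2573) = -23157*(1 + 5146) = -23157*5147 = -9*13243231 = -119189079)
G/v(t, -2920) = -119189079/((1/5)*66) = -119189079/66/5 = -119189079*5/66 = -198648465/22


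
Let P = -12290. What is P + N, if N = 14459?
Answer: 2169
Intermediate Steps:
P + N = -12290 + 14459 = 2169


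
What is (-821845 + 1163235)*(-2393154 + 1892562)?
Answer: -170897102880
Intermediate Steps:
(-821845 + 1163235)*(-2393154 + 1892562) = 341390*(-500592) = -170897102880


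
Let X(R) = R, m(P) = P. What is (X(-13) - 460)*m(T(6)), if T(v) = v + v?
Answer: -5676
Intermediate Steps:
T(v) = 2*v
(X(-13) - 460)*m(T(6)) = (-13 - 460)*(2*6) = -473*12 = -5676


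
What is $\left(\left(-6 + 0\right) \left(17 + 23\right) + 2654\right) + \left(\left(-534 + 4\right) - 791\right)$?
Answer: $1093$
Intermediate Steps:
$\left(\left(-6 + 0\right) \left(17 + 23\right) + 2654\right) + \left(\left(-534 + 4\right) - 791\right) = \left(\left(-6\right) 40 + 2654\right) - 1321 = \left(-240 + 2654\right) - 1321 = 2414 - 1321 = 1093$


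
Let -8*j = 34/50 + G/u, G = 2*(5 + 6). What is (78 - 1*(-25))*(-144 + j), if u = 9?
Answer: -26770009/1800 ≈ -14872.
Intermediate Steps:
G = 22 (G = 2*11 = 22)
j = -703/1800 (j = -(34/50 + 22/9)/8 = -(34*(1/50) + 22*(1/9))/8 = -(17/25 + 22/9)/8 = -1/8*703/225 = -703/1800 ≈ -0.39056)
(78 - 1*(-25))*(-144 + j) = (78 - 1*(-25))*(-144 - 703/1800) = (78 + 25)*(-259903/1800) = 103*(-259903/1800) = -26770009/1800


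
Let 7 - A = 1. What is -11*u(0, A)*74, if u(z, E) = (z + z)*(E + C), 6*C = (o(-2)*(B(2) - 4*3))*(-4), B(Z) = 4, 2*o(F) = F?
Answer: 0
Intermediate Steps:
o(F) = F/2
A = 6 (A = 7 - 1*1 = 7 - 1 = 6)
C = -16/3 (C = ((((½)*(-2))*(4 - 4*3))*(-4))/6 = (-(4 - 12)*(-4))/6 = (-1*(-8)*(-4))/6 = (8*(-4))/6 = (⅙)*(-32) = -16/3 ≈ -5.3333)
u(z, E) = 2*z*(-16/3 + E) (u(z, E) = (z + z)*(E - 16/3) = (2*z)*(-16/3 + E) = 2*z*(-16/3 + E))
-11*u(0, A)*74 = -22*0*(-16 + 3*6)/3*74 = -22*0*(-16 + 18)/3*74 = -22*0*2/3*74 = -11*0*74 = 0*74 = 0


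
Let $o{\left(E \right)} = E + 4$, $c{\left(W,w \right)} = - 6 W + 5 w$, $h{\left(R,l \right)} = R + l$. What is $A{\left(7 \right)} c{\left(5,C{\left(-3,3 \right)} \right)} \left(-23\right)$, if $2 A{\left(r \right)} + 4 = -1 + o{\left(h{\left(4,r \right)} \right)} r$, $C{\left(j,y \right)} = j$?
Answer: $51750$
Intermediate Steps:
$o{\left(E \right)} = 4 + E$
$A{\left(r \right)} = - \frac{5}{2} + \frac{r \left(8 + r\right)}{2}$ ($A{\left(r \right)} = -2 + \frac{-1 + \left(4 + \left(4 + r\right)\right) r}{2} = -2 + \frac{-1 + \left(8 + r\right) r}{2} = -2 + \frac{-1 + r \left(8 + r\right)}{2} = -2 + \left(- \frac{1}{2} + \frac{r \left(8 + r\right)}{2}\right) = - \frac{5}{2} + \frac{r \left(8 + r\right)}{2}$)
$A{\left(7 \right)} c{\left(5,C{\left(-3,3 \right)} \right)} \left(-23\right) = \left(- \frac{5}{2} + \frac{1}{2} \cdot 7 \left(8 + 7\right)\right) \left(\left(-6\right) 5 + 5 \left(-3\right)\right) \left(-23\right) = \left(- \frac{5}{2} + \frac{1}{2} \cdot 7 \cdot 15\right) \left(-30 - 15\right) \left(-23\right) = \left(- \frac{5}{2} + \frac{105}{2}\right) \left(-45\right) \left(-23\right) = 50 \left(-45\right) \left(-23\right) = \left(-2250\right) \left(-23\right) = 51750$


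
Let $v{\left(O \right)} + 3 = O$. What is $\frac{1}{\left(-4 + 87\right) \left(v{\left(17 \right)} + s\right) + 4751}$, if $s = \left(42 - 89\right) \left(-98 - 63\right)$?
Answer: $\frac{1}{633974} \approx 1.5774 \cdot 10^{-6}$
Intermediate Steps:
$s = 7567$ ($s = \left(-47\right) \left(-161\right) = 7567$)
$v{\left(O \right)} = -3 + O$
$\frac{1}{\left(-4 + 87\right) \left(v{\left(17 \right)} + s\right) + 4751} = \frac{1}{\left(-4 + 87\right) \left(\left(-3 + 17\right) + 7567\right) + 4751} = \frac{1}{83 \left(14 + 7567\right) + 4751} = \frac{1}{83 \cdot 7581 + 4751} = \frac{1}{629223 + 4751} = \frac{1}{633974}$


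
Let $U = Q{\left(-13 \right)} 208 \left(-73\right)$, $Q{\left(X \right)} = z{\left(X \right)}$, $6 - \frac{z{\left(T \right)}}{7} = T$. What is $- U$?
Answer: $2019472$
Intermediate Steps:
$z{\left(T \right)} = 42 - 7 T$
$Q{\left(X \right)} = 42 - 7 X$
$U = -2019472$ ($U = \left(42 - -91\right) 208 \left(-73\right) = \left(42 + 91\right) 208 \left(-73\right) = 133 \cdot 208 \left(-73\right) = 27664 \left(-73\right) = -2019472$)
$- U = \left(-1\right) \left(-2019472\right) = 2019472$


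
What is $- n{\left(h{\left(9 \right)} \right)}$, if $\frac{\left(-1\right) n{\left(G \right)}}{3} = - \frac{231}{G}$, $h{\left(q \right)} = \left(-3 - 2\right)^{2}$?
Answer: $- \frac{693}{25} \approx -27.72$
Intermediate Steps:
$h{\left(q \right)} = 25$ ($h{\left(q \right)} = \left(-5\right)^{2} = 25$)
$n{\left(G \right)} = \frac{693}{G}$ ($n{\left(G \right)} = - 3 \left(- \frac{231}{G}\right) = \frac{693}{G}$)
$- n{\left(h{\left(9 \right)} \right)} = - \frac{693}{25}$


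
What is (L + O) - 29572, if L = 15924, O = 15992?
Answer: 2344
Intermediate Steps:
(L + O) - 29572 = (15924 + 15992) - 29572 = 31916 - 29572 = 2344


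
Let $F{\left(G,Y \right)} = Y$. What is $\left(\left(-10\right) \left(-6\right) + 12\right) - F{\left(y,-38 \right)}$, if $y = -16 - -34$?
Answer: $110$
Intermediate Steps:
$y = 18$ ($y = -16 + 34 = 18$)
$\left(\left(-10\right) \left(-6\right) + 12\right) - F{\left(y,-38 \right)} = \left(\left(-10\right) \left(-6\right) + 12\right) - -38 = \left(60 + 12\right) + 38 = 72 + 38 = 110$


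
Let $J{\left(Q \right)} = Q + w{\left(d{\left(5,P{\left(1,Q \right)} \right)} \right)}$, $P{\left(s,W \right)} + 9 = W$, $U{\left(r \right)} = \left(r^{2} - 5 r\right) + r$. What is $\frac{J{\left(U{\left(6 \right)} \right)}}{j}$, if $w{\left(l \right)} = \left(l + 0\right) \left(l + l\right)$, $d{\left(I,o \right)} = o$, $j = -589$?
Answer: $- \frac{30}{589} \approx -0.050934$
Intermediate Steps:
$U{\left(r \right)} = r^{2} - 4 r$
$P{\left(s,W \right)} = -9 + W$
$w{\left(l \right)} = 2 l^{2}$ ($w{\left(l \right)} = l 2 l = 2 l^{2}$)
$J{\left(Q \right)} = Q + 2 \left(-9 + Q\right)^{2}$
$\frac{J{\left(U{\left(6 \right)} \right)}}{j} = \frac{6 \left(-4 + 6\right) + 2 \left(-9 + 6 \left(-4 + 6\right)\right)^{2}}{-589} = \left(6 \cdot 2 + 2 \left(-9 + 6 \cdot 2\right)^{2}\right) \left(- \frac{1}{589}\right) = \left(12 + 2 \left(-9 + 12\right)^{2}\right) \left(- \frac{1}{589}\right) = \left(12 + 2 \cdot 3^{2}\right) \left(- \frac{1}{589}\right) = \left(12 + 2 \cdot 9\right) \left(- \frac{1}{589}\right) = \left(12 + 18\right) \left(- \frac{1}{589}\right) = 30 \left(- \frac{1}{589}\right) = - \frac{30}{589}$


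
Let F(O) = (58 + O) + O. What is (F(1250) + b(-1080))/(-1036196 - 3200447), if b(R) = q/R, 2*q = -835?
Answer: -1105223/1830229776 ≈ -0.00060387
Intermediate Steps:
q = -835/2 (q = (½)*(-835) = -835/2 ≈ -417.50)
F(O) = 58 + 2*O
b(R) = -835/(2*R)
(F(1250) + b(-1080))/(-1036196 - 3200447) = ((58 + 2*1250) - 835/2/(-1080))/(-1036196 - 3200447) = ((58 + 2500) - 835/2*(-1/1080))/(-4236643) = (2558 + 167/432)*(-1/4236643) = (1105223/432)*(-1/4236643) = -1105223/1830229776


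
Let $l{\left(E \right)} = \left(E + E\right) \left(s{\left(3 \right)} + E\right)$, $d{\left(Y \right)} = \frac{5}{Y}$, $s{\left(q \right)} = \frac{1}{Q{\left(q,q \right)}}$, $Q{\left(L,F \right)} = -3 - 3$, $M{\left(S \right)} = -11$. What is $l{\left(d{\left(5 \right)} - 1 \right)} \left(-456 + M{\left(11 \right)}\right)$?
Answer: $0$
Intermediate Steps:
$Q{\left(L,F \right)} = -6$ ($Q{\left(L,F \right)} = -3 - 3 = -6$)
$s{\left(q \right)} = - \frac{1}{6}$ ($s{\left(q \right)} = \frac{1}{-6} = - \frac{1}{6}$)
$l{\left(E \right)} = 2 E \left(- \frac{1}{6} + E\right)$ ($l{\left(E \right)} = \left(E + E\right) \left(- \frac{1}{6} + E\right) = 2 E \left(- \frac{1}{6} + E\right)$)
$l{\left(d{\left(5 \right)} - 1 \right)} \left(-456 + M{\left(11 \right)}\right) = \frac{\left(\frac{5}{5} - 1\right) \left(-1 + 6 \left(\frac{5}{5} - 1\right)\right)}{3} \left(-456 - 11\right) = \frac{\left(5 \cdot \frac{1}{5} - 1\right) \left(-1 + 6 \left(5 \cdot \frac{1}{5} - 1\right)\right)}{3} \left(-467\right) = \frac{\left(1 - 1\right) \left(-1 + 6 \left(1 - 1\right)\right)}{3} \left(-467\right) = \frac{1}{3} \cdot 0 \left(-1 + 6 \cdot 0\right) \left(-467\right) = \frac{1}{3} \cdot 0 \left(-1 + 0\right) \left(-467\right) = \frac{1}{3} \cdot 0 \left(-1\right) \left(-467\right) = 0 \left(-467\right) = 0$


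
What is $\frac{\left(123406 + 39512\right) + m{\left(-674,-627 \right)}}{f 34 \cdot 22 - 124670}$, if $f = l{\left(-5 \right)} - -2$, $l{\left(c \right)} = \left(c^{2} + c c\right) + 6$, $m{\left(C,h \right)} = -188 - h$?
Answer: $- \frac{163357}{81286} \approx -2.0097$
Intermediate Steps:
$l{\left(c \right)} = 6 + 2 c^{2}$ ($l{\left(c \right)} = \left(c^{2} + c^{2}\right) + 6 = 2 c^{2} + 6 = 6 + 2 c^{2}$)
$f = 58$ ($f = \left(6 + 2 \left(-5\right)^{2}\right) - -2 = \left(6 + 2 \cdot 25\right) + 2 = \left(6 + 50\right) + 2 = 56 + 2 = 58$)
$\frac{\left(123406 + 39512\right) + m{\left(-674,-627 \right)}}{f 34 \cdot 22 - 124670} = \frac{\left(123406 + 39512\right) - -439}{58 \cdot 34 \cdot 22 - 124670} = \frac{162918 + \left(-188 + 627\right)}{1972 \cdot 22 - 124670} = \frac{162918 + 439}{43384 - 124670} = \frac{163357}{-81286} = 163357 \left(- \frac{1}{81286}\right) = - \frac{163357}{81286}$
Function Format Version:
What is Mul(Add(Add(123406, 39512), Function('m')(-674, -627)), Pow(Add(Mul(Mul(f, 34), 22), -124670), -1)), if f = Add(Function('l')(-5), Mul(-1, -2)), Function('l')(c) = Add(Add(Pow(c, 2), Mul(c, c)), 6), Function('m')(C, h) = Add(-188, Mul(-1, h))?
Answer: Rational(-163357, 81286) ≈ -2.0097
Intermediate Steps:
Function('l')(c) = Add(6, Mul(2, Pow(c, 2))) (Function('l')(c) = Add(Add(Pow(c, 2), Pow(c, 2)), 6) = Add(Mul(2, Pow(c, 2)), 6) = Add(6, Mul(2, Pow(c, 2))))
f = 58 (f = Add(Add(6, Mul(2, Pow(-5, 2))), Mul(-1, -2)) = Add(Add(6, Mul(2, 25)), 2) = Add(Add(6, 50), 2) = Add(56, 2) = 58)
Mul(Add(Add(123406, 39512), Function('m')(-674, -627)), Pow(Add(Mul(Mul(f, 34), 22), -124670), -1)) = Mul(Add(Add(123406, 39512), Add(-188, Mul(-1, -627))), Pow(Add(Mul(Mul(58, 34), 22), -124670), -1)) = Mul(Add(162918, Add(-188, 627)), Pow(Add(Mul(1972, 22), -124670), -1)) = Mul(Add(162918, 439), Pow(Add(43384, -124670), -1)) = Mul(163357, Pow(-81286, -1)) = Mul(163357, Rational(-1, 81286)) = Rational(-163357, 81286)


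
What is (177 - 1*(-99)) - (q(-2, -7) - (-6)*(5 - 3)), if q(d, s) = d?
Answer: 266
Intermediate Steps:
(177 - 1*(-99)) - (q(-2, -7) - (-6)*(5 - 3)) = (177 - 1*(-99)) - (-2 - (-6)*(5 - 3)) = (177 + 99) - (-2 - (-6)*2) = 276 - (-2 - 1*(-12)) = 276 - (-2 + 12) = 276 - 1*10 = 276 - 10 = 266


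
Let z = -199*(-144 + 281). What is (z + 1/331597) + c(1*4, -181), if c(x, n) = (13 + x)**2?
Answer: -8944497477/331597 ≈ -26974.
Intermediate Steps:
z = -27263 (z = -199*137 = -27263)
(z + 1/331597) + c(1*4, -181) = (-27263 + 1/331597) + (13 + 1*4)**2 = (-27263 + 1/331597) + (13 + 4)**2 = -9040329010/331597 + 17**2 = -9040329010/331597 + 289 = -8944497477/331597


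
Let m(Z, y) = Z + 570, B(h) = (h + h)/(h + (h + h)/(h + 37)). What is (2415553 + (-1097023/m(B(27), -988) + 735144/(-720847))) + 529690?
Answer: 40044705463937825/13605266278 ≈ 2.9433e+6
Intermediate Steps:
B(h) = 2*h/(h + 2*h/(37 + h)) (B(h) = (2*h)/(h + (2*h)/(37 + h)) = (2*h)/(h + 2*h/(37 + h)) = 2*h/(h + 2*h/(37 + h)))
m(Z, y) = 570 + Z
(2415553 + (-1097023/m(B(27), -988) + 735144/(-720847))) + 529690 = (2415553 + (-1097023/(570 + 2*(37 + 27)/(39 + 27)) + 735144/(-720847))) + 529690 = (2415553 + (-1097023/(570 + 2*64/66) + 735144*(-1/720847))) + 529690 = (2415553 + (-1097023/(570 + 2*(1/66)*64) - 735144/720847)) + 529690 = (2415553 + (-1097023/(570 + 64/33) - 735144/720847)) + 529690 = (2415553 + (-1097023/18874/33 - 735144/720847)) + 529690 = (2415553 + (-1097023*33/18874 - 735144/720847)) + 529690 = (2415553 + (-36201759/18874 - 735144/720847)) + 529690 = (2415553 - 26109804477729/13605266278) + 529690 = 32838131969144005/13605266278 + 529690 = 40044705463937825/13605266278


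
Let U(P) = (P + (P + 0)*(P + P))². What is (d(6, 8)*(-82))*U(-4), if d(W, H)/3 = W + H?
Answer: -2700096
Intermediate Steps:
d(W, H) = 3*H + 3*W (d(W, H) = 3*(W + H) = 3*(H + W) = 3*H + 3*W)
U(P) = (P + 2*P²)² (U(P) = (P + P*(2*P))² = (P + 2*P²)²)
(d(6, 8)*(-82))*U(-4) = ((3*8 + 3*6)*(-82))*((-4)²*(1 + 2*(-4))²) = ((24 + 18)*(-82))*(16*(1 - 8)²) = (42*(-82))*(16*(-7)²) = -55104*49 = -3444*784 = -2700096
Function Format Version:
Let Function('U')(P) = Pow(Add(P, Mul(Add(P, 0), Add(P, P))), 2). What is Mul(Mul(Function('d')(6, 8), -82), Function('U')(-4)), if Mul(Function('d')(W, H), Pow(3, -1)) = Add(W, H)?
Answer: -2700096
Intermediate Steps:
Function('d')(W, H) = Add(Mul(3, H), Mul(3, W)) (Function('d')(W, H) = Mul(3, Add(W, H)) = Mul(3, Add(H, W)) = Add(Mul(3, H), Mul(3, W)))
Function('U')(P) = Pow(Add(P, Mul(2, Pow(P, 2))), 2) (Function('U')(P) = Pow(Add(P, Mul(P, Mul(2, P))), 2) = Pow(Add(P, Mul(2, Pow(P, 2))), 2))
Mul(Mul(Function('d')(6, 8), -82), Function('U')(-4)) = Mul(Mul(Add(Mul(3, 8), Mul(3, 6)), -82), Mul(Pow(-4, 2), Pow(Add(1, Mul(2, -4)), 2))) = Mul(Mul(Add(24, 18), -82), Mul(16, Pow(Add(1, -8), 2))) = Mul(Mul(42, -82), Mul(16, Pow(-7, 2))) = Mul(-3444, Mul(16, 49)) = Mul(-3444, 784) = -2700096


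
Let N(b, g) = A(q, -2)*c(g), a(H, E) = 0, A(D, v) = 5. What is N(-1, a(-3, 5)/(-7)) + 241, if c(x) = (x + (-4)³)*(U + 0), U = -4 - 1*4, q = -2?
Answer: 2801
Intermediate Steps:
U = -8 (U = -4 - 4 = -8)
c(x) = 512 - 8*x (c(x) = (x + (-4)³)*(-8 + 0) = (x - 64)*(-8) = (-64 + x)*(-8) = 512 - 8*x)
N(b, g) = 2560 - 40*g (N(b, g) = 5*(512 - 8*g) = 2560 - 40*g)
N(-1, a(-3, 5)/(-7)) + 241 = (2560 - 0/(-7)) + 241 = (2560 - 0*(-1)/7) + 241 = (2560 - 40*0) + 241 = (2560 + 0) + 241 = 2560 + 241 = 2801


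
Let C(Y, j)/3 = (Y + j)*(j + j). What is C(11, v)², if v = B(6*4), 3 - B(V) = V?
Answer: 1587600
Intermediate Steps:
B(V) = 3 - V
v = -21 (v = 3 - 6*4 = 3 - 1*24 = 3 - 24 = -21)
C(Y, j) = 6*j*(Y + j) (C(Y, j) = 3*((Y + j)*(j + j)) = 3*((Y + j)*(2*j)) = 3*(2*j*(Y + j)) = 6*j*(Y + j))
C(11, v)² = (6*(-21)*(11 - 21))² = (6*(-21)*(-10))² = 1260² = 1587600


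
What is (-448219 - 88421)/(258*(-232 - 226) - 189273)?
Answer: 13760/7883 ≈ 1.7455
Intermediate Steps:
(-448219 - 88421)/(258*(-232 - 226) - 189273) = -536640/(258*(-458) - 189273) = -536640/(-118164 - 189273) = -536640/(-307437) = -536640*(-1/307437) = 13760/7883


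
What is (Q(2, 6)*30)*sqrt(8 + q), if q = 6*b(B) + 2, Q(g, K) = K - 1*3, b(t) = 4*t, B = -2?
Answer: 90*I*sqrt(38) ≈ 554.8*I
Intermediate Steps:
Q(g, K) = -3 + K (Q(g, K) = K - 3 = -3 + K)
q = -46 (q = 6*(4*(-2)) + 2 = 6*(-8) + 2 = -48 + 2 = -46)
(Q(2, 6)*30)*sqrt(8 + q) = ((-3 + 6)*30)*sqrt(8 - 46) = (3*30)*sqrt(-38) = 90*(I*sqrt(38)) = 90*I*sqrt(38)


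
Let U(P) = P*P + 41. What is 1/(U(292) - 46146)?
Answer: 1/39159 ≈ 2.5537e-5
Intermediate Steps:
U(P) = 41 + P**2 (U(P) = P**2 + 41 = 41 + P**2)
1/(U(292) - 46146) = 1/((41 + 292**2) - 46146) = 1/((41 + 85264) - 46146) = 1/(85305 - 46146) = 1/39159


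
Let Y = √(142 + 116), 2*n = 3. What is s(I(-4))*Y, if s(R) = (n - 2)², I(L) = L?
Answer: √258/4 ≈ 4.0156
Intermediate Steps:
n = 3/2 (n = (½)*3 = 3/2 ≈ 1.5000)
s(R) = ¼ (s(R) = (3/2 - 2)² = (-½)² = ¼)
Y = √258 ≈ 16.062
s(I(-4))*Y = √258/4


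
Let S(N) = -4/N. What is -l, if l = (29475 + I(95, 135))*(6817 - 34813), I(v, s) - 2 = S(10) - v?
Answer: 4112836368/5 ≈ 8.2257e+8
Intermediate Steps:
I(v, s) = 8/5 - v (I(v, s) = 2 + (-4/10 - v) = 2 + (-4*1/10 - v) = 2 + (-2/5 - v) = 8/5 - v)
l = -4112836368/5 (l = (29475 + (8/5 - 1*95))*(6817 - 34813) = (29475 + (8/5 - 95))*(-27996) = (29475 - 467/5)*(-27996) = (146908/5)*(-27996) = -4112836368/5 ≈ -8.2257e+8)
-l = -1*(-4112836368/5) = 4112836368/5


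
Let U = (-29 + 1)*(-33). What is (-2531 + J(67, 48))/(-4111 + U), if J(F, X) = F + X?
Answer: 2416/3187 ≈ 0.75808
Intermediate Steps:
U = 924 (U = -28*(-33) = 924)
(-2531 + J(67, 48))/(-4111 + U) = (-2531 + (67 + 48))/(-4111 + 924) = (-2531 + 115)/(-3187) = -2416*(-1/3187) = 2416/3187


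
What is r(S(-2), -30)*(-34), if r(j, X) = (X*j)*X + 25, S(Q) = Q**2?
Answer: -123250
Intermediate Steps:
r(j, X) = 25 + j*X**2 (r(j, X) = j*X**2 + 25 = 25 + j*X**2)
r(S(-2), -30)*(-34) = (25 + (-2)**2*(-30)**2)*(-34) = (25 + 4*900)*(-34) = (25 + 3600)*(-34) = 3625*(-34) = -123250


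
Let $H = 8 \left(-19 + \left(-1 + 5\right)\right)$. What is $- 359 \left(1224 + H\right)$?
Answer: $-396336$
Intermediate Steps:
$H = -120$ ($H = 8 \left(-19 + 4\right) = 8 \left(-15\right) = -120$)
$- 359 \left(1224 + H\right) = - 359 \left(1224 - 120\right) = \left(-359\right) 1104 = -396336$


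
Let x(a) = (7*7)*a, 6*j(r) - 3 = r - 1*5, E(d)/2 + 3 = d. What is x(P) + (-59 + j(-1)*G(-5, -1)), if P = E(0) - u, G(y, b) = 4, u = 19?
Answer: -1286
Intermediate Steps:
E(d) = -6 + 2*d
j(r) = -1/3 + r/6 (j(r) = 1/2 + (r - 1*5)/6 = 1/2 + (r - 5)/6 = 1/2 + (-5 + r)/6 = 1/2 + (-5/6 + r/6) = -1/3 + r/6)
P = -25 (P = (-6 + 2*0) - 1*19 = (-6 + 0) - 19 = -6 - 19 = -25)
x(a) = 49*a
x(P) + (-59 + j(-1)*G(-5, -1)) = 49*(-25) + (-59 + (-1/3 + (1/6)*(-1))*4) = -1225 + (-59 + (-1/3 - 1/6)*4) = -1225 + (-59 - 1/2*4) = -1225 + (-59 - 2) = -1225 - 61 = -1286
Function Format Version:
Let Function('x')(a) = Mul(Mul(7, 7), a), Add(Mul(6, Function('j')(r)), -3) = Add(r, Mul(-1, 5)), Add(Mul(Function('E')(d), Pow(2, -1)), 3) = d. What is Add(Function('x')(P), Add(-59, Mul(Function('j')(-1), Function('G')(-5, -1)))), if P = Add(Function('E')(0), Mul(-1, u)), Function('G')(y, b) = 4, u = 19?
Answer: -1286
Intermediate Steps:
Function('E')(d) = Add(-6, Mul(2, d))
Function('j')(r) = Add(Rational(-1, 3), Mul(Rational(1, 6), r)) (Function('j')(r) = Add(Rational(1, 2), Mul(Rational(1, 6), Add(r, Mul(-1, 5)))) = Add(Rational(1, 2), Mul(Rational(1, 6), Add(r, -5))) = Add(Rational(1, 2), Mul(Rational(1, 6), Add(-5, r))) = Add(Rational(1, 2), Add(Rational(-5, 6), Mul(Rational(1, 6), r))) = Add(Rational(-1, 3), Mul(Rational(1, 6), r)))
P = -25 (P = Add(Add(-6, Mul(2, 0)), Mul(-1, 19)) = Add(Add(-6, 0), -19) = Add(-6, -19) = -25)
Function('x')(a) = Mul(49, a)
Add(Function('x')(P), Add(-59, Mul(Function('j')(-1), Function('G')(-5, -1)))) = Add(Mul(49, -25), Add(-59, Mul(Add(Rational(-1, 3), Mul(Rational(1, 6), -1)), 4))) = Add(-1225, Add(-59, Mul(Add(Rational(-1, 3), Rational(-1, 6)), 4))) = Add(-1225, Add(-59, Mul(Rational(-1, 2), 4))) = Add(-1225, Add(-59, -2)) = Add(-1225, -61) = -1286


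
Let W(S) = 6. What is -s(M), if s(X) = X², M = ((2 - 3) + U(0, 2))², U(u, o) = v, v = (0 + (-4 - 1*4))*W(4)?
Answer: -5764801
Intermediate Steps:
v = -48 (v = (0 + (-4 - 1*4))*6 = (0 + (-4 - 4))*6 = (0 - 8)*6 = -8*6 = -48)
U(u, o) = -48
M = 2401 (M = ((2 - 3) - 48)² = (-1 - 48)² = (-49)² = 2401)
-s(M) = -1*2401² = -1*5764801 = -5764801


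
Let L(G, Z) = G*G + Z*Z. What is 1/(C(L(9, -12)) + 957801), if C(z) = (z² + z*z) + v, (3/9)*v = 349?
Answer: 1/1060098 ≈ 9.4331e-7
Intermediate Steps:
v = 1047 (v = 3*349 = 1047)
L(G, Z) = G² + Z²
C(z) = 1047 + 2*z² (C(z) = (z² + z*z) + 1047 = (z² + z²) + 1047 = 2*z² + 1047 = 1047 + 2*z²)
1/(C(L(9, -12)) + 957801) = 1/((1047 + 2*(9² + (-12)²)²) + 957801) = 1/((1047 + 2*(81 + 144)²) + 957801) = 1/((1047 + 2*225²) + 957801) = 1/((1047 + 2*50625) + 957801) = 1/((1047 + 101250) + 957801) = 1/(102297 + 957801) = 1/1060098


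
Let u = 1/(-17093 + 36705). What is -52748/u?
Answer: -1034493776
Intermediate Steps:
u = 1/19612 ≈ 5.0989e-5
-52748/u = -52748/1/19612 = -52748*19612 = -1034493776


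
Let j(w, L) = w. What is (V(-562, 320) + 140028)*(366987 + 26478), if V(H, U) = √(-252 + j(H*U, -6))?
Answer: 55096117020 + 786930*I*√45023 ≈ 5.5096e+10 + 1.6698e+8*I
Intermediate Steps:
V(H, U) = √(-252 + H*U)
(V(-562, 320) + 140028)*(366987 + 26478) = (√(-252 - 562*320) + 140028)*(366987 + 26478) = (√(-252 - 179840) + 140028)*393465 = (√(-180092) + 140028)*393465 = (2*I*√45023 + 140028)*393465 = (140028 + 2*I*√45023)*393465 = 55096117020 + 786930*I*√45023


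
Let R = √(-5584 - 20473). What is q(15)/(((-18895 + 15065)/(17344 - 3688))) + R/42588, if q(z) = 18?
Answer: -122904/1915 + I*√26057/42588 ≈ -64.18 + 0.0037903*I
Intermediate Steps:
R = I*√26057 (R = √(-26057) = I*√26057 ≈ 161.42*I)
q(15)/(((-18895 + 15065)/(17344 - 3688))) + R/42588 = 18/(((-18895 + 15065)/(17344 - 3688))) + (I*√26057)/42588 = 18/((-3830/13656)) + (I*√26057)*(1/42588) = 18/((-3830*1/13656)) + I*√26057/42588 = 18/(-1915/6828) + I*√26057/42588 = 18*(-6828/1915) + I*√26057/42588 = -122904/1915 + I*√26057/42588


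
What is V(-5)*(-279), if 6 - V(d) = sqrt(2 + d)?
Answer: -1674 + 279*I*sqrt(3) ≈ -1674.0 + 483.24*I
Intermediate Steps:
V(d) = 6 - sqrt(2 + d)
V(-5)*(-279) = (6 - sqrt(2 - 5))*(-279) = (6 - sqrt(-3))*(-279) = (6 - I*sqrt(3))*(-279) = -1674 + 279*I*sqrt(3)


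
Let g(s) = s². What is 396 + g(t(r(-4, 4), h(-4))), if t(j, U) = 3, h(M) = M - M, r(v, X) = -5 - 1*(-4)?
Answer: 405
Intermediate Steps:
r(v, X) = -1 (r(v, X) = -5 + 4 = -1)
h(M) = 0
396 + g(t(r(-4, 4), h(-4))) = 396 + 3² = 396 + 9 = 405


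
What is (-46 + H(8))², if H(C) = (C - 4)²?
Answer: 900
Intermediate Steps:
H(C) = (-4 + C)²
(-46 + H(8))² = (-46 + (-4 + 8)²)² = (-46 + 4²)² = (-46 + 16)² = (-30)² = 900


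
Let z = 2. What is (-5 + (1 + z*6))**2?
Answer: 64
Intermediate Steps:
(-5 + (1 + z*6))**2 = (-5 + (1 + 2*6))**2 = (-5 + (1 + 12))**2 = (-5 + 13)**2 = 8**2 = 64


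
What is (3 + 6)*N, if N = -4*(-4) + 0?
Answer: 144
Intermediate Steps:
N = 16 (N = 16 + 0 = 16)
(3 + 6)*N = (3 + 6)*16 = 9*16 = 144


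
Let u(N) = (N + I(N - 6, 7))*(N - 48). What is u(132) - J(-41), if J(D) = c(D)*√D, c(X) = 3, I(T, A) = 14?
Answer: 12264 - 3*I*√41 ≈ 12264.0 - 19.209*I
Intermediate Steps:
u(N) = (-48 + N)*(14 + N) (u(N) = (N + 14)*(N - 48) = (14 + N)*(-48 + N) = (-48 + N)*(14 + N))
J(D) = 3*√D
u(132) - J(-41) = (-672 + 132² - 34*132) - 3*√(-41) = (-672 + 17424 - 4488) - 3*I*√41 = 12264 - 3*I*√41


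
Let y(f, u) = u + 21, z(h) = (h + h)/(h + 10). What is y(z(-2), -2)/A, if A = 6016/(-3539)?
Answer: -67241/6016 ≈ -11.177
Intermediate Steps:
A = -6016/3539 (A = 6016*(-1/3539) = -6016/3539 ≈ -1.6999)
z(h) = 2*h/(10 + h) (z(h) = (2*h)/(10 + h) = 2*h/(10 + h))
y(f, u) = 21 + u
y(z(-2), -2)/A = (21 - 2)/(-6016/3539) = 19*(-3539/6016) = -67241/6016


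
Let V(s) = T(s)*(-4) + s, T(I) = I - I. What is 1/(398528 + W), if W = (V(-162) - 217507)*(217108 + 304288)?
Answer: -1/113491347396 ≈ -8.8112e-12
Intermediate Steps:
T(I) = 0
V(s) = s (V(s) = 0*(-4) + s = 0 + s = s)
W = -113491745924 (W = (-162 - 217507)*(217108 + 304288) = -217669*521396 = -113491745924)
1/(398528 + W) = 1/(398528 - 113491745924) = 1/(-113491347396) = -1/113491347396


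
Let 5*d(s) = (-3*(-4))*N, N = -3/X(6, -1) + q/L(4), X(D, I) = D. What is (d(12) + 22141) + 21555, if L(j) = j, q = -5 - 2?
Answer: 218453/5 ≈ 43691.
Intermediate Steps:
q = -7
N = -9/4 (N = -3/6 - 7/4 = -3*⅙ - 7*¼ = -½ - 7/4 = -9/4 ≈ -2.2500)
d(s) = -27/5 (d(s) = (-3*(-4)*(-9/4))/5 = (12*(-9/4))/5 = (⅕)*(-27) = -27/5)
(d(12) + 22141) + 21555 = (-27/5 + 22141) + 21555 = 110678/5 + 21555 = 218453/5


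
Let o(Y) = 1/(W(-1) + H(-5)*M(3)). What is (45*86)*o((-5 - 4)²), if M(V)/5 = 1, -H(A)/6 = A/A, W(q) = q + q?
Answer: -1935/16 ≈ -120.94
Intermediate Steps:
W(q) = 2*q
H(A) = -6 (H(A) = -6*A/A = -6*1 = -6)
M(V) = 5 (M(V) = 5*1 = 5)
o(Y) = -1/32 (o(Y) = 1/(2*(-1) - 6*5) = 1/(-2 - 30) = 1/(-32) = -1/32)
(45*86)*o((-5 - 4)²) = (45*86)*(-1/32) = 3870*(-1/32) = -1935/16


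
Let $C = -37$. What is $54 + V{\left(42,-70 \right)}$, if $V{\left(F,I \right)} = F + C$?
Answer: $59$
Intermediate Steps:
$V{\left(F,I \right)} = -37 + F$ ($V{\left(F,I \right)} = F - 37 = -37 + F$)
$54 + V{\left(42,-70 \right)} = 54 + \left(-37 + 42\right) = 54 + 5 = 59$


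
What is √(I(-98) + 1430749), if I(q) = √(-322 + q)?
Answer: √(1430749 + 2*I*√105) ≈ 1196.1 + 0.009*I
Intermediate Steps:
√(I(-98) + 1430749) = √(√(-322 - 98) + 1430749) = √(√(-420) + 1430749) = √(2*I*√105 + 1430749) = √(1430749 + 2*I*√105)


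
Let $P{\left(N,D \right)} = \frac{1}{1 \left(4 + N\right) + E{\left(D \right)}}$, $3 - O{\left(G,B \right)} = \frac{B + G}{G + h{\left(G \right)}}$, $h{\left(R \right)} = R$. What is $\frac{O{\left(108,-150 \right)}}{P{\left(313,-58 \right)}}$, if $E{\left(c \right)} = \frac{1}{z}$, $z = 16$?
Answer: $\frac{194465}{192} \approx 1012.8$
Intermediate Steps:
$E{\left(c \right)} = \frac{1}{16}$
$O{\left(G,B \right)} = 3 - \frac{B + G}{2 G}$ ($O{\left(G,B \right)} = 3 - \frac{B + G}{G + G} = 3 - \frac{B + G}{2 G}$)
$P{\left(N,D \right)} = \frac{1}{\frac{65}{16} + N}$ ($P{\left(N,D \right)} = \frac{1}{1 \left(4 + N\right) + \frac{1}{16}} = \frac{1}{\left(4 + N\right) + \frac{1}{16}} = \frac{1}{\frac{65}{16} + N}$)
$\frac{O{\left(108,-150 \right)}}{P{\left(313,-58 \right)}} = \frac{\frac{1}{2} \cdot \frac{1}{108} \left(\left(-1\right) \left(-150\right) + 5 \cdot 108\right)}{16 \frac{1}{65 + 16 \cdot 313}} = \frac{\frac{1}{2} \cdot \frac{1}{108} \left(150 + 540\right)}{16 \frac{1}{65 + 5008}} = \frac{\frac{1}{2} \cdot \frac{1}{108} \cdot 690}{16 \cdot \frac{1}{5073}} = \frac{115}{36 \cdot 16 \cdot \frac{1}{5073}} = \frac{115}{36 \cdot \frac{16}{5073}} = \frac{115}{36} \cdot \frac{5073}{16} = \frac{194465}{192}$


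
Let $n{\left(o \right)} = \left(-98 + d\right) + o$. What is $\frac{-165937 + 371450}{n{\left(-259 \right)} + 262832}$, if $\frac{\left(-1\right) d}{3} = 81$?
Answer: $\frac{205513}{262232} \approx 0.78371$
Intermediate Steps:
$d = -243$ ($d = \left(-3\right) 81 = -243$)
$n{\left(o \right)} = -341 + o$ ($n{\left(o \right)} = \left(-98 - 243\right) + o = -341 + o$)
$\frac{-165937 + 371450}{n{\left(-259 \right)} + 262832} = \frac{-165937 + 371450}{\left(-341 - 259\right) + 262832} = \frac{205513}{-600 + 262832} = \frac{205513}{262232}$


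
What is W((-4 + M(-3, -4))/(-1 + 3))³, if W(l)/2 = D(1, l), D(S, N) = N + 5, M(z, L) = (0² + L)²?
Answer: 10648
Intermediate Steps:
M(z, L) = L² (M(z, L) = (0 + L)² = L²)
D(S, N) = 5 + N
W(l) = 10 + 2*l (W(l) = 2*(5 + l) = 10 + 2*l)
W((-4 + M(-3, -4))/(-1 + 3))³ = (10 + 2*((-4 + (-4)²)/(-1 + 3)))³ = (10 + 2*((-4 + 16)/2))³ = (10 + 2*(12*(½)))³ = (10 + 2*6)³ = (10 + 12)³ = 22³ = 10648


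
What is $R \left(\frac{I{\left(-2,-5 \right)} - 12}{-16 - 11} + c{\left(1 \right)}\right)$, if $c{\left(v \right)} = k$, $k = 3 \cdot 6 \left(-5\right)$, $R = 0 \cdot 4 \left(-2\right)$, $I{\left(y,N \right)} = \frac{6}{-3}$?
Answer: $0$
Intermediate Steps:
$I{\left(y,N \right)} = -2$ ($I{\left(y,N \right)} = 6 \left(- \frac{1}{3}\right) = -2$)
$R = 0$ ($R = 0 \left(-2\right) = 0$)
$k = -90$ ($k = 18 \left(-5\right) = -90$)
$c{\left(v \right)} = -90$
$R \left(\frac{I{\left(-2,-5 \right)} - 12}{-16 - 11} + c{\left(1 \right)}\right) = 0 \left(\frac{-2 - 12}{-16 - 11} - 90\right) = 0 \left(- \frac{14}{-27} - 90\right) = 0 \left(\left(-14\right) \left(- \frac{1}{27}\right) - 90\right) = 0 \left(\frac{14}{27} - 90\right) = 0 \left(- \frac{2416}{27}\right) = 0$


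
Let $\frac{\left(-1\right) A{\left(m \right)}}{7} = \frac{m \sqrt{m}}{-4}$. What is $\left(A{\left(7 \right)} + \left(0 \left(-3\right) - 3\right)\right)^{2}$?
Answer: $\frac{16951}{16} - \frac{147 \sqrt{7}}{2} \approx 864.97$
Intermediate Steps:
$A{\left(m \right)} = \frac{7 m^{\frac{3}{2}}}{4}$ ($A{\left(m \right)} = - 7 \frac{m \sqrt{m}}{-4} = - 7 m^{\frac{3}{2}} \left(- \frac{1}{4}\right) = - 7 \left(- \frac{m^{\frac{3}{2}}}{4}\right) = \frac{7 m^{\frac{3}{2}}}{4}$)
$\left(A{\left(7 \right)} + \left(0 \left(-3\right) - 3\right)\right)^{2} = \left(\frac{7 \cdot 7^{\frac{3}{2}}}{4} + \left(0 \left(-3\right) - 3\right)\right)^{2} = \left(\frac{7 \cdot 7 \sqrt{7}}{4} + \left(0 - 3\right)\right)^{2} = \left(\frac{49 \sqrt{7}}{4} - 3\right)^{2} = \left(-3 + \frac{49 \sqrt{7}}{4}\right)^{2}$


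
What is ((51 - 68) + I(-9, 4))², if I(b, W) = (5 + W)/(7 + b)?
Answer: 1849/4 ≈ 462.25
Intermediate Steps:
I(b, W) = (5 + W)/(7 + b)
((51 - 68) + I(-9, 4))² = ((51 - 68) + (5 + 4)/(7 - 9))² = (-17 + 9/(-2))² = (-17 - ½*9)² = (-17 - 9/2)² = (-43/2)² = 1849/4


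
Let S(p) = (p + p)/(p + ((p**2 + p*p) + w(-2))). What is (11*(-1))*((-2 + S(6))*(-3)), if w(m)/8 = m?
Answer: -1848/31 ≈ -59.613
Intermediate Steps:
w(m) = 8*m
S(p) = 2*p/(-16 + p + 2*p**2) (S(p) = (p + p)/(p + ((p**2 + p*p) + 8*(-2))) = (2*p)/(p + ((p**2 + p**2) - 16)) = (2*p)/(p + (2*p**2 - 16)) = (2*p)/(p + (-16 + 2*p**2)) = (2*p)/(-16 + p + 2*p**2) = 2*p/(-16 + p + 2*p**2))
(11*(-1))*((-2 + S(6))*(-3)) = (11*(-1))*((-2 + 2*6/(-16 + 6 + 2*6**2))*(-3)) = -11*(-2 + 2*6/(-16 + 6 + 2*36))*(-3) = -11*(-2 + 2*6/(-16 + 6 + 72))*(-3) = -11*(-2 + 2*6/62)*(-3) = -11*(-2 + 2*6*(1/62))*(-3) = -11*(-2 + 6/31)*(-3) = -(-616)*(-3)/31 = -11*168/31 = -1848/31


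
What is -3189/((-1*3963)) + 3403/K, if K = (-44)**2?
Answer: 6553331/2557456 ≈ 2.5624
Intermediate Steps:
K = 1936
-3189/((-1*3963)) + 3403/K = -3189/((-1*3963)) + 3403/1936 = -3189/(-3963) + 3403*(1/1936) = -3189*(-1/3963) + 3403/1936 = 1063/1321 + 3403/1936 = 6553331/2557456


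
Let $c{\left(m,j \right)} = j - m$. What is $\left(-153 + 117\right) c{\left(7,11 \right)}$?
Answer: $-144$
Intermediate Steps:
$\left(-153 + 117\right) c{\left(7,11 \right)} = \left(-153 + 117\right) \left(11 - 7\right) = - 36 \left(11 - 7\right) = \left(-36\right) 4 = -144$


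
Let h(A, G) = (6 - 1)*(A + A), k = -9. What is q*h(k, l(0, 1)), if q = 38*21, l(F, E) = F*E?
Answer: -71820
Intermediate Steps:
l(F, E) = E*F
h(A, G) = 10*A (h(A, G) = 5*(2*A) = 10*A)
q = 798
q*h(k, l(0, 1)) = 798*(10*(-9)) = 798*(-90) = -71820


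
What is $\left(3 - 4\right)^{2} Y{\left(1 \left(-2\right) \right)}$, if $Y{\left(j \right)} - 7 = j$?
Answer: $5$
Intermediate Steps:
$Y{\left(j \right)} = 7 + j$
$\left(3 - 4\right)^{2} Y{\left(1 \left(-2\right) \right)} = \left(3 - 4\right)^{2} \left(7 + 1 \left(-2\right)\right) = \left(-1\right)^{2} \left(7 - 2\right) = 1 \cdot 5 = 5$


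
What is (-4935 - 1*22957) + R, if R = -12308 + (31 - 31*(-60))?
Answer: -38309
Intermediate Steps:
R = -10417 (R = -12308 + (31 + 1860) = -12308 + 1891 = -10417)
(-4935 - 1*22957) + R = (-4935 - 1*22957) - 10417 = (-4935 - 22957) - 10417 = -27892 - 10417 = -38309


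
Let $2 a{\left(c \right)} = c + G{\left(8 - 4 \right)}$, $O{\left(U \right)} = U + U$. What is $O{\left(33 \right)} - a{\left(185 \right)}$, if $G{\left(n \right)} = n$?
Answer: $- \frac{57}{2} \approx -28.5$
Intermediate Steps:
$O{\left(U \right)} = 2 U$
$a{\left(c \right)} = 2 + \frac{c}{2}$ ($a{\left(c \right)} = \frac{c + \left(8 - 4\right)}{2} = \frac{c + 4}{2} = \frac{4 + c}{2} = 2 + \frac{c}{2}$)
$O{\left(33 \right)} - a{\left(185 \right)} = 2 \cdot 33 - \left(2 + \frac{1}{2} \cdot 185\right) = 66 - \left(2 + \frac{185}{2}\right) = 66 - \frac{189}{2} = - \frac{57}{2}$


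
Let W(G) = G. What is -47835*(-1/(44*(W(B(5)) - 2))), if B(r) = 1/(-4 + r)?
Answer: -47835/44 ≈ -1087.2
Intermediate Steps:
-47835*(-1/(44*(W(B(5)) - 2))) = -47835*(-1/(44*(1/(-4 + 5) - 2))) = -47835*(-1/(44*(1/1 - 2))) = -47835*(-1/(44*(1 - 2))) = -47835/((-44*(-1))) = -47835/44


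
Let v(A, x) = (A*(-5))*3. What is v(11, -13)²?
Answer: 27225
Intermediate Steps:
v(A, x) = -15*A (v(A, x) = -5*A*3 = -15*A)
v(11, -13)² = (-15*11)² = (-165)² = 27225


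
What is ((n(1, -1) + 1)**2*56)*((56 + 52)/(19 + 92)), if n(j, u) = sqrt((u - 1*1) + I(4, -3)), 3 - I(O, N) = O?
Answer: -4032/37 + 4032*I*sqrt(3)/37 ≈ -108.97 + 188.75*I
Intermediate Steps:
I(O, N) = 3 - O
n(j, u) = sqrt(-2 + u) (n(j, u) = sqrt((u - 1*1) + (3 - 1*4)) = sqrt((u - 1) + (3 - 4)) = sqrt((-1 + u) - 1) = sqrt(-2 + u))
((n(1, -1) + 1)**2*56)*((56 + 52)/(19 + 92)) = ((sqrt(-2 - 1) + 1)**2*56)*((56 + 52)/(19 + 92)) = ((sqrt(-3) + 1)**2*56)*(108/111) = ((I*sqrt(3) + 1)**2*56)*(108*(1/111)) = ((1 + I*sqrt(3))**2*56)*(36/37) = (56*(1 + I*sqrt(3))**2)*(36/37) = 2016*(1 + I*sqrt(3))**2/37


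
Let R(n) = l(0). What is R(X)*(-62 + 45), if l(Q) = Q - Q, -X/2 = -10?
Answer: 0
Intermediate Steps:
X = 20 (X = -2*(-10) = 20)
l(Q) = 0
R(n) = 0
R(X)*(-62 + 45) = 0*(-62 + 45) = 0*(-17) = 0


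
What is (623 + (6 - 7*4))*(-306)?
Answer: -183906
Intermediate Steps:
(623 + (6 - 7*4))*(-306) = (623 + (6 - 28))*(-306) = (623 - 22)*(-306) = 601*(-306) = -183906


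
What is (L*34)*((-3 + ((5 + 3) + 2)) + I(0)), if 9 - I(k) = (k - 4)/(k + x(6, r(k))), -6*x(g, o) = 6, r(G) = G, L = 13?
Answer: 5304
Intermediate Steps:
x(g, o) = -1 (x(g, o) = -1/6*6 = -1)
I(k) = 9 - (-4 + k)/(-1 + k) (I(k) = 9 - (k - 4)/(k - 1) = 9 - (-4 + k)/(-1 + k))
(L*34)*((-3 + ((5 + 3) + 2)) + I(0)) = (13*34)*((-3 + ((5 + 3) + 2)) + (-5 + 8*0)/(-1 + 0)) = 442*((-3 + (8 + 2)) + (-5 + 0)/(-1)) = 442*((-3 + 10) - 1*(-5)) = 442*(7 + 5) = 442*12 = 5304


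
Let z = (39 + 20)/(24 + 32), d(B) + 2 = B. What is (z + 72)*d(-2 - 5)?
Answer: -36819/56 ≈ -657.48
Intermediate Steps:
d(B) = -2 + B
z = 59/56 ≈ 1.0536
(z + 72)*d(-2 - 5) = (59/56 + 72)*(-2 + (-2 - 5)) = 4091*(-2 - 7)/56 = (4091/56)*(-9) = -36819/56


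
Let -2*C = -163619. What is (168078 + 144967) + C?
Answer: 789709/2 ≈ 3.9485e+5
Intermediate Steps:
C = 163619/2 (C = -1/2*(-163619) = 163619/2 ≈ 81810.)
(168078 + 144967) + C = (168078 + 144967) + 163619/2 = 313045 + 163619/2 = 789709/2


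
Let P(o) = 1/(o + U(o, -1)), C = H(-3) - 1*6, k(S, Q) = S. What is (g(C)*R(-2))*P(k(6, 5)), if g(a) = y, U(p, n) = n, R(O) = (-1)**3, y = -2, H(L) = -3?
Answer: 2/5 ≈ 0.40000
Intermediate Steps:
R(O) = -1
C = -9 (C = -3 - 1*6 = -3 - 6 = -9)
g(a) = -2
P(o) = 1/(-1 + o) (P(o) = 1/(o - 1) = 1/(-1 + o))
(g(C)*R(-2))*P(k(6, 5)) = (-2*(-1))/(-1 + 6) = 2/5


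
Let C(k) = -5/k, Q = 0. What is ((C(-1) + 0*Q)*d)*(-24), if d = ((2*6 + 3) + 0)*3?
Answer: -5400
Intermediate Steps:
d = 45 (d = ((12 + 3) + 0)*3 = (15 + 0)*3 = 15*3 = 45)
((C(-1) + 0*Q)*d)*(-24) = ((-5/(-1) + 0*0)*45)*(-24) = ((-5*(-1) + 0)*45)*(-24) = ((5 + 0)*45)*(-24) = (5*45)*(-24) = 225*(-24) = -5400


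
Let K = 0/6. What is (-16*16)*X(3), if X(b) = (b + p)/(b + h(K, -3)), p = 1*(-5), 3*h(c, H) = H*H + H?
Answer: 512/5 ≈ 102.40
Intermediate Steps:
K = 0 (K = 0*(⅙) = 0)
h(c, H) = H/3 + H²/3 (h(c, H) = (H*H + H)/3 = (H² + H)/3 = (H + H²)/3 = H/3 + H²/3)
p = -5
X(b) = (-5 + b)/(2 + b) (X(b) = (b - 5)/(b + (⅓)*(-3)*(1 - 3)) = (-5 + b)/(b + (⅓)*(-3)*(-2)) = (-5 + b)/(b + 2) = (-5 + b)/(2 + b))
(-16*16)*X(3) = (-16*16)*((-5 + 3)/(2 + 3)) = -256*(-2)/5 = -256*(-⅖) = 512/5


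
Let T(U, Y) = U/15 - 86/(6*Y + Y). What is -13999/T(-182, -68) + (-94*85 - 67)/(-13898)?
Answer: 694916224387/593041558 ≈ 1171.8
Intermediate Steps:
T(U, Y) = -86/(7*Y) + U/15 (T(U, Y) = U*(1/15) - 86*1/(7*Y) = U/15 - 86/(7*Y) = -86/(7*Y) + U/15)
-13999/T(-182, -68) + (-94*85 - 67)/(-13898) = -13999/(-86/7/(-68) + (1/15)*(-182)) + (-94*85 - 67)/(-13898) = -13999/(-86/7*(-1/68) - 182/15) + (-7990 - 67)*(-1/13898) = -13999/(43/238 - 182/15) - 8057*(-1/13898) = -13999/(-42671/3570) + 8057/13898 = -13999*(-3570/42671) + 8057/13898 = 49976430/42671 + 8057/13898 = 694916224387/593041558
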